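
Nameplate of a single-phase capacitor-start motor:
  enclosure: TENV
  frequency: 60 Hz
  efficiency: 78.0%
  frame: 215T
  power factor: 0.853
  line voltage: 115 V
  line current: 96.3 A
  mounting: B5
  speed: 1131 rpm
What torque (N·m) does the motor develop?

P_in = V·I·cosφ = 115 × 96.3 × 0.853 = 9447 W
P_out = η·P_in = 0.78 × 9447 = 7369 W
n = 1131 rpm
ω = 2π×1131/60 = 118.4 rad/s
τ = P_out/ω = 7369/118.4 = 62.2 N·m

62.2 N·m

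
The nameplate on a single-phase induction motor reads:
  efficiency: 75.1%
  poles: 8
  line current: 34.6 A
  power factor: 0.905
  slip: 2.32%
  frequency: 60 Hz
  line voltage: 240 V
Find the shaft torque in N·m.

P_in = V·I·cosφ = 240 × 34.6 × 0.905 = 7515 W
P_out = η·P_in = 0.751 × 7515 = 5644 W
n_s = 120×60/8 = 900 rpm; n = 900×(1−0.0232) = 879 rpm
ω = 2π×879/60 = 92.05 rad/s
τ = P_out/ω = 5644/92.05 = 61.3 N·m

61.3 N·m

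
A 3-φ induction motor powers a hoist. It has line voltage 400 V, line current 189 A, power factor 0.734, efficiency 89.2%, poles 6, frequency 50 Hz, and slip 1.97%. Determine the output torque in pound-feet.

P_in = √3·V·I·cosφ = 1.732 × 400 × 189 × 0.734 = 96109 W
P_out = η·P_in = 0.892 × 96109 = 85729 W
n_s = 120×50/6 = 1000 rpm; n = 1000×(1−0.0197) = 980 rpm
ω = 2π×980/60 = 102.6 rad/s
τ = P_out/ω = 85729/102.6 = 835.6 N·m
In lb·ft: 835.6/1.356 = 616 lb·ft

616 lb·ft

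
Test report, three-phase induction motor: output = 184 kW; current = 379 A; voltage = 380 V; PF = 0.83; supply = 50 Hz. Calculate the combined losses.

23 kW

P_in = √3·V·I·cosφ = 1.732×380×379×0.83 = 207037 W
P_out = 184000 W
Losses = P_in − P_out = 207037 − 184000 = 23037 W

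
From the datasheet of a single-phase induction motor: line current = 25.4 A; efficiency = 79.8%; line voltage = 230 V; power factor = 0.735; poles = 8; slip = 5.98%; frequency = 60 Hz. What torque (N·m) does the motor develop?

P_in = V·I·cosφ = 230 × 25.4 × 0.735 = 4294 W
P_out = η·P_in = 0.798 × 4294 = 3427 W
n_s = 120×60/8 = 900 rpm; n = 900×(1−0.0598) = 846 rpm
ω = 2π×846/60 = 88.59 rad/s
τ = P_out/ω = 3427/88.59 = 38.7 N·m

38.7 N·m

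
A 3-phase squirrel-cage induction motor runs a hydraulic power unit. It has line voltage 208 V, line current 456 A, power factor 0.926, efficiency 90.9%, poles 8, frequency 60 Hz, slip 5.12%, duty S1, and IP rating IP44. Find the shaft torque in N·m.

P_in = √3·V·I·cosφ = 1.732 × 208 × 456 × 0.926 = 152120 W
P_out = η·P_in = 0.909 × 152120 = 138277 W
n_s = 120×60/8 = 900 rpm; n = 900×(1−0.0512) = 854 rpm
ω = 2π×854/60 = 89.43 rad/s
τ = P_out/ω = 138277/89.43 = 1550 N·m

1550 N·m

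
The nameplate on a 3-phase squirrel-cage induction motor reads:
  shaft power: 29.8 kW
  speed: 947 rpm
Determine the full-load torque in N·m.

ω = 2π × 947/60 = 99.17 rad/s
τ = P/ω = 29800/99.17 = 300 N·m

300 N·m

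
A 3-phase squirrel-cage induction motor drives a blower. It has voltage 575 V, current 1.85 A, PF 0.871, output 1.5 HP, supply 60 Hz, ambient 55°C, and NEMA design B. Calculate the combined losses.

486 W

P_in = √3·V·I·cosφ = 1.732×575×1.85×0.871 = 1605 W
P_out = 1.5×746 = 1119 W
Losses = P_in − P_out = 1605 − 1119 = 486 W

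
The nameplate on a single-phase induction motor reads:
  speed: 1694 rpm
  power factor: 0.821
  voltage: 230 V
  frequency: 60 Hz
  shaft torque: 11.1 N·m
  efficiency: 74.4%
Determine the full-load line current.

14 A

ω = 2π×1694/60 = 177.4 rad/s; P_out = τω = 11.1 × 177.4 = 1969 W
P_in = P_out / η = 1969 / 0.744 = 2647 W
I = P_in / (V·cosφ) = 2647 / (230 × 0.821) = 14 A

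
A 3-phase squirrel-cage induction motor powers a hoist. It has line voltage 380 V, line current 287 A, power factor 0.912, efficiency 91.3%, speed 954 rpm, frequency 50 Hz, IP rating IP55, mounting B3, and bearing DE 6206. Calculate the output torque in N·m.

1570 N·m

P_in = √3·V·I·cosφ = 1.732 × 380 × 287 × 0.912 = 172269 W
P_out = η·P_in = 0.913 × 172269 = 157282 W
n = 954 rpm
ω = 2π×954/60 = 99.9 rad/s
τ = P_out/ω = 157282/99.9 = 1570 N·m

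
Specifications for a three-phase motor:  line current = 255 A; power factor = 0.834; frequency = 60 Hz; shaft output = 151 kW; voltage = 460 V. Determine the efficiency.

P_out = 151 kW = 151000 W
P_in = √3·V_L·I_L·cosφ = 1.732 × 460 × 255 × 0.834 = 169438 W
η = P_out / P_in = 151000 / 169438 = 0.891 = 89.1%

89.1 %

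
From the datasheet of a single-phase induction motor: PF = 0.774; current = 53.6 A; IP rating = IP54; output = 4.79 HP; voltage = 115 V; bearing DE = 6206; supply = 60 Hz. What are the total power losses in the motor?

P_in = V·I·cosφ = 115×53.6×0.774 = 4771 W
P_out = 4.79×746 = 3573 W
Losses = P_in − P_out = 4771 − 3573 = 1198 W

1.2 kW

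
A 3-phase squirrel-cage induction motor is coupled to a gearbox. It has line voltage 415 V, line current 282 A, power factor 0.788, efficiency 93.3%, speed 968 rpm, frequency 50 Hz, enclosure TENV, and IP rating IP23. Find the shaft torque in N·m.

P_in = √3·V·I·cosφ = 1.732 × 415 × 282 × 0.788 = 159724 W
P_out = η·P_in = 0.933 × 159724 = 149022 W
n = 968 rpm
ω = 2π×968/60 = 101.4 rad/s
τ = P_out/ω = 149022/101.4 = 1470 N·m

1470 N·m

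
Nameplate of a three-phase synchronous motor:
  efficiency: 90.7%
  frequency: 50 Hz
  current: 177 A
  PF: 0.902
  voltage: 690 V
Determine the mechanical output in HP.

232 HP

P_in = √3·V·I·cosφ = 1.732 × 690 × 177 × 0.902 = 190799 W
P_out = η·P_in = 0.907 × 190799 = 173055 W
= 173055/746 = 232 HP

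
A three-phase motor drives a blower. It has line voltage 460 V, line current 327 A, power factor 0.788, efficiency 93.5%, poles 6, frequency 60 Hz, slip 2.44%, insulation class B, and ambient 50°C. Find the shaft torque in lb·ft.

P_in = √3·V·I·cosφ = 1.732 × 460 × 327 × 0.788 = 205296 W
P_out = η·P_in = 0.935 × 205296 = 191952 W
n_s = 120×60/6 = 1200 rpm; n = 1200×(1−0.0244) = 1171 rpm
ω = 2π×1171/60 = 122.6 rad/s
τ = P_out/ω = 191952/122.6 = 1566 N·m
In lb·ft: 1566/1.356 = 1150 lb·ft

1150 lb·ft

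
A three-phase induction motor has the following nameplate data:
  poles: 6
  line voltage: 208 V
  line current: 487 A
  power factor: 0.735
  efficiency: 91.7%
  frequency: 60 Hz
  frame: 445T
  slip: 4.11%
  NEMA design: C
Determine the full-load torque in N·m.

P_in = √3·V·I·cosφ = 1.732 × 208 × 487 × 0.735 = 128952 W
P_out = η·P_in = 0.917 × 128952 = 118249 W
n_s = 120×60/6 = 1200 rpm; n = 1200×(1−0.0411) = 1151 rpm
ω = 2π×1151/60 = 120.5 rad/s
τ = P_out/ω = 118249/120.5 = 981 N·m

981 N·m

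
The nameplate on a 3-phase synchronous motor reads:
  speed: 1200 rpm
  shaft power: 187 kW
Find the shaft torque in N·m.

ω = 2π × 1200/60 = 125.7 rad/s
τ = P/ω = 187000/125.7 = 1490 N·m

1490 N·m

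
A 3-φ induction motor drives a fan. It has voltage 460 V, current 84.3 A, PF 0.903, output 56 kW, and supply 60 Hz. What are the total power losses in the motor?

4.65 kW

P_in = √3·V·I·cosφ = 1.732×460×84.3×0.903 = 60649 W
P_out = 56000 W
Losses = P_in − P_out = 60649 − 56000 = 4649 W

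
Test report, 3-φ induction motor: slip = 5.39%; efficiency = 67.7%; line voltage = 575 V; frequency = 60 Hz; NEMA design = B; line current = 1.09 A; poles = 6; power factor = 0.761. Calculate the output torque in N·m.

4.7 N·m

P_in = √3·V·I·cosφ = 1.732 × 575 × 1.09 × 0.761 = 826 W
P_out = η·P_in = 0.677 × 826 = 559 W
n_s = 120×60/6 = 1200 rpm; n = 1200×(1−0.0539) = 1135 rpm
ω = 2π×1135/60 = 118.9 rad/s
τ = P_out/ω = 559/118.9 = 4.7 N·m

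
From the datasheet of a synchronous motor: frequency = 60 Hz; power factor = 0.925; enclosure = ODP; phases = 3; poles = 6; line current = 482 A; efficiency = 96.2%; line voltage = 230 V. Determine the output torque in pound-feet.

P_in = √3·V·I·cosφ = 1.732 × 230 × 482 × 0.925 = 177609 W
P_out = η·P_in = 0.962 × 177609 = 170860 W
n = n_s = 120×60/6 = 1200 rpm (synchronous)
ω = 2π×1200/60 = 125.7 rad/s
τ = P_out/ω = 170860/125.7 = 1359 N·m
In lb·ft: 1359/1.356 = 1000 lb·ft

1000 lb·ft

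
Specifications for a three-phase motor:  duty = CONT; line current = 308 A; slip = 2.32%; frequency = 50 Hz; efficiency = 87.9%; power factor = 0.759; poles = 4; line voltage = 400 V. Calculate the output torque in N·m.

P_in = √3·V·I·cosφ = 1.732 × 400 × 308 × 0.759 = 161957 W
P_out = η·P_in = 0.879 × 161957 = 142360 W
n_s = 120×50/4 = 1500 rpm; n = 1500×(1−0.0232) = 1465 rpm
ω = 2π×1465/60 = 153.4 rad/s
τ = P_out/ω = 142360/153.4 = 928 N·m

928 N·m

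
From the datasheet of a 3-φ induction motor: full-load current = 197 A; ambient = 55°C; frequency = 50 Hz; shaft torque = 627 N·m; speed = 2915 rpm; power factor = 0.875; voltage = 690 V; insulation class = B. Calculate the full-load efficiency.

92.9 %

ω = 2π × 2915/60 = 305.3 rad/s; P_out = τω = 627 × 305.3 = 191423 W
P_in = √3·V_L·I_L·cosφ = 1.732 × 690 × 197 × 0.875 = 206002 W
η = P_out / P_in = 191423 / 206002 = 0.929 = 92.9%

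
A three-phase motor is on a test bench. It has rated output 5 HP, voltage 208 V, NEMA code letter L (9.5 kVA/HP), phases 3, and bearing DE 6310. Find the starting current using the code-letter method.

S_LR = 9.5 × 5 = 47.5 kVA
I_LR = S_LR/(√3·V_L) = 47500/(1.732×208) = 132 A

132 A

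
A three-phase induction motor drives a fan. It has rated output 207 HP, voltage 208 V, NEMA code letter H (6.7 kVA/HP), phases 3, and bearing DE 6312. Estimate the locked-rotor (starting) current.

3850 A

S_LR = 6.7 × 207 = 1386.9 kVA
I_LR = S_LR/(√3·V_L) = 1386900/(1.732×208) = 3850 A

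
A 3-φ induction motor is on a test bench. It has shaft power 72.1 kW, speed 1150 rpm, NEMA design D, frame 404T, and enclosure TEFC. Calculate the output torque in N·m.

599 N·m

ω = 2π × 1150/60 = 120.4 rad/s
τ = P/ω = 72100/120.4 = 599 N·m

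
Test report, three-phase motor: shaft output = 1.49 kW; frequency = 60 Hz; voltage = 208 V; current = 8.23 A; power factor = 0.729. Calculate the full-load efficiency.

68.9 %

P_out = 1.49 kW = 1490 W
P_in = √3·V_L·I_L·cosφ = 1.732 × 208 × 8.23 × 0.729 = 2161 W
η = P_out / P_in = 1490 / 2161 = 0.689 = 68.9%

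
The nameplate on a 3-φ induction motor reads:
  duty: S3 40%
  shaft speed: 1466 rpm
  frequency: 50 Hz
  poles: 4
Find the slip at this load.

n_s = 120f/p = 120×50/4 = 1500 rpm
s = (n_s − n)/n_s = (1500 − 1466)/1500 = 0.0227

2.27 %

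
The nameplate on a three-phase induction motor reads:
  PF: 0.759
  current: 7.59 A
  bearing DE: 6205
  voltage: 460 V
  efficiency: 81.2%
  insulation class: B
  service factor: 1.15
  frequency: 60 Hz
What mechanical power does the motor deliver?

P_in = √3·V·I·cosφ = 1.732 × 460 × 7.59 × 0.759 = 4590 W
P_out = η·P_in = 0.812 × 4590 = 3727 W

3.73 kW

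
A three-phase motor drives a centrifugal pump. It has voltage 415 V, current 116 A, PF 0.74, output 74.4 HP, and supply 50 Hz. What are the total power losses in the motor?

P_in = √3·V·I·cosφ = 1.732×415×116×0.74 = 61700 W
P_out = 74.4×746 = 55502 W
Losses = P_in − P_out = 61700 − 55502 = 6198 W

6.2 kW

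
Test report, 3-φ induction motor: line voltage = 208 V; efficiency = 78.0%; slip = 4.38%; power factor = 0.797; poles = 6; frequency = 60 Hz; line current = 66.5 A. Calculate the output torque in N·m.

124 N·m

P_in = √3·V·I·cosφ = 1.732 × 208 × 66.5 × 0.797 = 19094 W
P_out = η·P_in = 0.78 × 19094 = 14893 W
n_s = 120×60/6 = 1200 rpm; n = 1200×(1−0.0438) = 1147 rpm
ω = 2π×1147/60 = 120.1 rad/s
τ = P_out/ω = 14893/120.1 = 124 N·m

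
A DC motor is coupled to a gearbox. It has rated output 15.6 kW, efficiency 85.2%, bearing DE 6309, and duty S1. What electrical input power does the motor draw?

18.3 kW

P_out = 15600 W
P_in = P_out/η = 15600/0.852 = 18310 W = 18.3 kW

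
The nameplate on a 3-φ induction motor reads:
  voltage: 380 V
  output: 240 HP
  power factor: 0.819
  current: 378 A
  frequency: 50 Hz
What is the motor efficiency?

87.9 %

P_out = 240 × 746 = 179040 W
P_in = √3·V_L·I_L·cosφ = 1.732 × 380 × 378 × 0.819 = 203754 W
η = P_out / P_in = 179040 / 203754 = 0.879 = 87.9%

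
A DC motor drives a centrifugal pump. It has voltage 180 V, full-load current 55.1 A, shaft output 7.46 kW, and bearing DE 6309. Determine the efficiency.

P_out = 7.46 kW = 7460 W
P_in = V·I = 180 × 55.1 = 9918 W
η = P_out / P_in = 7460 / 9918 = 0.752 = 75.2%

75.2 %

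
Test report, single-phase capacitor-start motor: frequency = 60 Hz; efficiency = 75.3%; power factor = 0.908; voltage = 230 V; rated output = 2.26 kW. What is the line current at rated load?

P_out = 2.26 kW = 2260 W
P_in = P_out / η = 2260 / 0.753 = 3001 W
I = P_in / (V·cosφ) = 3001 / (230 × 0.908) = 14.4 A

14.4 A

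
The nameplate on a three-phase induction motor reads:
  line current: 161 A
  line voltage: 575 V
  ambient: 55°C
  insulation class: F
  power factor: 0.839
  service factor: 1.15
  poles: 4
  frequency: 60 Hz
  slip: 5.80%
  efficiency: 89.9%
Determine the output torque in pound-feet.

P_in = √3·V·I·cosφ = 1.732 × 575 × 161 × 0.839 = 134525 W
P_out = η·P_in = 0.899 × 134525 = 120938 W
n_s = 120×60/4 = 1800 rpm; n = 1800×(1−0.058) = 1696 rpm
ω = 2π×1696/60 = 177.6 rad/s
τ = P_out/ω = 120938/177.6 = 681 N·m
In lb·ft: 681/1.356 = 502 lb·ft

502 lb·ft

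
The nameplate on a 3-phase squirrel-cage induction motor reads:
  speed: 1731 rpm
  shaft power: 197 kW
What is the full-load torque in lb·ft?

ω = 2π × 1731/60 = 181.3 rad/s
τ = P/ω = 197000/181.3 = 1087 N·m
In lb·ft: 1087/1.356 = 802 lb·ft

802 lb·ft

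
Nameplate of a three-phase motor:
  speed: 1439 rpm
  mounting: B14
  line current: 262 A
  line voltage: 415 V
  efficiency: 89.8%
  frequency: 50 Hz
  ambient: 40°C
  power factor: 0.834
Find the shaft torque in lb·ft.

690 lb·ft

P_in = √3·V·I·cosφ = 1.732 × 415 × 262 × 0.834 = 157059 W
P_out = η·P_in = 0.898 × 157059 = 141039 W
n = 1439 rpm
ω = 2π×1439/60 = 150.7 rad/s
τ = P_out/ω = 141039/150.7 = 935.9 N·m
In lb·ft: 935.9/1.356 = 690 lb·ft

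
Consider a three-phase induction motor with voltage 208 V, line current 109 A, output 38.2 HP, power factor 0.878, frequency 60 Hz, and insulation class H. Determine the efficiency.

82.7 %

P_out = 38.2 × 746 = 28497 W
P_in = √3·V_L·I_L·cosφ = 1.732 × 208 × 109 × 0.878 = 34477 W
η = P_out / P_in = 28497 / 34477 = 0.827 = 82.7%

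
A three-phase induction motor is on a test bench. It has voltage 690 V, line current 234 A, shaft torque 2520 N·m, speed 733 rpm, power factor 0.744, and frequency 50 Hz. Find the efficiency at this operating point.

ω = 2π × 733/60 = 76.76 rad/s; P_out = τω = 2520 × 76.76 = 193435 W
P_in = √3·V_L·I_L·cosφ = 1.732 × 690 × 234 × 0.744 = 208059 W
η = P_out / P_in = 193435 / 208059 = 0.930 = 93.0%

93.0 %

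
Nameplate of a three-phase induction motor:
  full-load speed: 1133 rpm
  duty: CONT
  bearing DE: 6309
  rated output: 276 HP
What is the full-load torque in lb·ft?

1280 lb·ft

P_out = 276 × 746 = 205896 W
ω = 2π × 1133/60 = 118.6 rad/s
τ = P_out/ω = 205896/118.6 = 1736 N·m
In lb·ft: 1736/1.356 = 1280 lb·ft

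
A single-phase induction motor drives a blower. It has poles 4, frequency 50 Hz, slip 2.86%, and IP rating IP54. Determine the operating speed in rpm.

1457 rpm

n_s = 120f/p = 120×50/4 = 1500 rpm
n = n_s(1 − s) = 1500 × (1 − 0.0286) = 1457 rpm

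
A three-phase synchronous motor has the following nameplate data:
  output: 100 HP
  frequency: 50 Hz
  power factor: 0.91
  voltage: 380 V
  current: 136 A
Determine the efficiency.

P_out = 100 × 746 = 74600 W
P_in = √3·V_L·I_L·cosφ = 1.732 × 380 × 136 × 0.91 = 81454 W
η = P_out / P_in = 74600 / 81454 = 0.916 = 91.6%

91.6 %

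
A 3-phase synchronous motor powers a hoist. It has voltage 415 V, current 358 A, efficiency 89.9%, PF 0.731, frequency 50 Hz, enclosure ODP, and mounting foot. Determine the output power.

P_in = √3·V·I·cosφ = 1.732 × 415 × 358 × 0.731 = 188103 W
P_out = η·P_in = 0.899 × 188103 = 169105 W

169 kW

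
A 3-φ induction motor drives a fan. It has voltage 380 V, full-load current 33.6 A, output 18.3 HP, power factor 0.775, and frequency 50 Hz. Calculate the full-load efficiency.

79.7 %

P_out = 18.3 × 746 = 13652 W
P_in = √3·V_L·I_L·cosφ = 1.732 × 380 × 33.6 × 0.775 = 17138 W
η = P_out / P_in = 13652 / 17138 = 0.797 = 79.7%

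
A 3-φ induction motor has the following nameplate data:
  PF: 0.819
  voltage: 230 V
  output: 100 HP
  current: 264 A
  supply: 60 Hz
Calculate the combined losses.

11.5 kW

P_in = √3·V·I·cosφ = 1.732×230×264×0.819 = 86132 W
P_out = 100×746 = 74600 W
Losses = P_in − P_out = 86132 − 74600 = 11532 W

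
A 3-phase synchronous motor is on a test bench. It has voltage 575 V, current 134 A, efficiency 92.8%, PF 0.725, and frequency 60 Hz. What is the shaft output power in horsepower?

120 HP

P_in = √3·V·I·cosφ = 1.732 × 575 × 134 × 0.725 = 96752 W
P_out = η·P_in = 0.928 × 96752 = 89786 W
= 89786/746 = 120 HP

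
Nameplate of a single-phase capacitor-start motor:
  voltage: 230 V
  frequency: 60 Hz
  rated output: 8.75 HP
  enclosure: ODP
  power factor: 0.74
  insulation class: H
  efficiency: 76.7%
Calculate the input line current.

P_out = 8.75 × 746 = 6528 W
P_in = P_out / η = 6528 / 0.767 = 8511 W
I = P_in / (V·cosφ) = 8511 / (230 × 0.74) = 50 A

50 A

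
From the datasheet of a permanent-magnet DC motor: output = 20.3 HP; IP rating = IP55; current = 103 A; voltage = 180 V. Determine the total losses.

3400 W

P_in = V·I = 180×103 = 18540 W
P_out = 20.3×746 = 15144 W
Losses = P_in − P_out = 18540 − 15144 = 3396 W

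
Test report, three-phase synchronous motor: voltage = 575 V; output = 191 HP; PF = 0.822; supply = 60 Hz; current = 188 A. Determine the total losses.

11400 W

P_in = √3·V·I·cosφ = 1.732×575×188×0.822 = 153902 W
P_out = 191×746 = 142486 W
Losses = P_in − P_out = 153902 − 142486 = 11416 W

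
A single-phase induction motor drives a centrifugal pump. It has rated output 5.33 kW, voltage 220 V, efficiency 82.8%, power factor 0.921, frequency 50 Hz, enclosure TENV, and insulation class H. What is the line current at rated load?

31.8 A

P_out = 5.33 kW = 5330 W
P_in = P_out / η = 5330 / 0.828 = 6437 W
I = P_in / (V·cosφ) = 6437 / (220 × 0.921) = 31.8 A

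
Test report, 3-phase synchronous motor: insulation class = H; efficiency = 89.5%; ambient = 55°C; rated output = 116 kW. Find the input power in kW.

130 kW

P_out = 116000 W
P_in = P_out/η = 116000/0.895 = 129609 W = 130 kW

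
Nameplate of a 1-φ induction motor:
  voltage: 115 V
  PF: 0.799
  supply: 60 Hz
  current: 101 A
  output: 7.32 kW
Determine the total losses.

1.96 kW

P_in = V·I·cosφ = 115×101×0.799 = 9280 W
P_out = 7320 W
Losses = P_in − P_out = 9280 − 7320 = 1960 W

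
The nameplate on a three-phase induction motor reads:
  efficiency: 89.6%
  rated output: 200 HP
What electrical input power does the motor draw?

P_out = 200 × 746 = 149200 W
P_in = P_out/η = 149200/0.896 = 166518 W = 167 kW

167 kW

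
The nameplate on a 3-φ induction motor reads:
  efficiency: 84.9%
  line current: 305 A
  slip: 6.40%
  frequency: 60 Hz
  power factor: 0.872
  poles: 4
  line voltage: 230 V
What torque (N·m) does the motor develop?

510 N·m

P_in = √3·V·I·cosφ = 1.732 × 230 × 305 × 0.872 = 105948 W
P_out = η·P_in = 0.849 × 105948 = 89950 W
n_s = 120×60/4 = 1800 rpm; n = 1800×(1−0.064) = 1685 rpm
ω = 2π×1685/60 = 176.5 rad/s
τ = P_out/ω = 89950/176.5 = 510 N·m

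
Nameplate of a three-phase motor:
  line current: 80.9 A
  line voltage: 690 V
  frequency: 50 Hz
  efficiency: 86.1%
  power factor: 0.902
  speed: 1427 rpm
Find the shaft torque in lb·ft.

P_in = √3·V·I·cosφ = 1.732 × 690 × 80.9 × 0.902 = 87207 W
P_out = η·P_in = 0.861 × 87207 = 75085 W
n = 1427 rpm
ω = 2π×1427/60 = 149.4 rad/s
τ = P_out/ω = 75085/149.4 = 502.6 N·m
In lb·ft: 502.6/1.356 = 371 lb·ft

371 lb·ft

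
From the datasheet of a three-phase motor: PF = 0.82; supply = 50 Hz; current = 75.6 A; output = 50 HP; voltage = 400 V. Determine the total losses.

P_in = √3·V·I·cosφ = 1.732×400×75.6×0.82 = 42948 W
P_out = 50×746 = 37300 W
Losses = P_in − P_out = 42948 − 37300 = 5648 W

5650 W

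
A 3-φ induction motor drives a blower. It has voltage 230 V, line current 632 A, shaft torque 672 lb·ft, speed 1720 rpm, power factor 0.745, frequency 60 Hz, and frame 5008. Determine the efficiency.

87.5 %

τ = 672 lb·ft × 1.356 = 911.2 N·m
ω = 2π × 1720/60 = 180.1 rad/s; P_out = τω = 911.2 × 180.1 = 164107 W
P_in = √3·V_L·I_L·cosφ = 1.732 × 230 × 632 × 0.745 = 187564 W
η = P_out / P_in = 164107 / 187564 = 0.875 = 87.5%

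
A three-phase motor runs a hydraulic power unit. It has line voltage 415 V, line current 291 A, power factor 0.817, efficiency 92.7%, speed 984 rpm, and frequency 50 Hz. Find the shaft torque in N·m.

1540 N·m

P_in = √3·V·I·cosφ = 1.732 × 415 × 291 × 0.817 = 170888 W
P_out = η·P_in = 0.927 × 170888 = 158413 W
n = 984 rpm
ω = 2π×984/60 = 103 rad/s
τ = P_out/ω = 158413/103 = 1540 N·m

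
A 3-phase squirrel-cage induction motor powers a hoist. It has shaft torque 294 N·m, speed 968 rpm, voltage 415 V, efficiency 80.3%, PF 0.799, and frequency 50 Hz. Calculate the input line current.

64.6 A

ω = 2π×968/60 = 101.4 rad/s; P_out = τω = 294 × 101.4 = 29812 W
P_in = P_out / η = 29812 / 0.803 = 37126 W
I_L = P_in / (√3·V_L·cosφ) = 37126 / (1.732 × 415 × 0.799) = 64.6 A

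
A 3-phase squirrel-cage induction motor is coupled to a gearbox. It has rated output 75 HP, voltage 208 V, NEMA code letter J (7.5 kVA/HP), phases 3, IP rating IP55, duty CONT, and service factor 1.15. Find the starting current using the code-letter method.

1560 A

S_LR = 7.5 × 75 = 562.5 kVA
I_LR = S_LR/(√3·V_L) = 562500/(1.732×208) = 1560 A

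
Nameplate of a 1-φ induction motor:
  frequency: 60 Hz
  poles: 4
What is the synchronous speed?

n_s = 120f/p = 120×60/4 = 1800 rpm

1800 rpm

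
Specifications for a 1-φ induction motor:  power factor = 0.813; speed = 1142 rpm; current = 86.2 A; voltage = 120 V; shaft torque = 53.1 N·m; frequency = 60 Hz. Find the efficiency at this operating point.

75.5 %

ω = 2π × 1142/60 = 119.6 rad/s; P_out = τω = 53.1 × 119.6 = 6351 W
P_in = V·I·cosφ = 120 × 86.2 × 0.813 = 8410 W
η = P_out / P_in = 6351 / 8410 = 0.755 = 75.5%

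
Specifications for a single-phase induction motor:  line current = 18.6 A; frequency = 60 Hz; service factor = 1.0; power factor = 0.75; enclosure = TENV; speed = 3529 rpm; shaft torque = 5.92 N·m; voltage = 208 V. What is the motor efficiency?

ω = 2π × 3529/60 = 369.6 rad/s; P_out = τω = 5.92 × 369.6 = 2188 W
P_in = V·I·cosφ = 208 × 18.6 × 0.75 = 2902 W
η = P_out / P_in = 2188 / 2902 = 0.754 = 75.4%

75.4 %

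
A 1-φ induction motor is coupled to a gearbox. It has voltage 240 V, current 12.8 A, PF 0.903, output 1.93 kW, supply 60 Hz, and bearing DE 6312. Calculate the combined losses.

844 W

P_in = V·I·cosφ = 240×12.8×0.903 = 2774 W
P_out = 1930 W
Losses = P_in − P_out = 2774 − 1930 = 844 W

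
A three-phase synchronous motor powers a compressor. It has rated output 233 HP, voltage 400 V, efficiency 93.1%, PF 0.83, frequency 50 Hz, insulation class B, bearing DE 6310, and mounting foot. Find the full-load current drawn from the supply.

325 A

P_out = 233 × 746 = 173818 W
P_in = P_out / η = 173818 / 0.931 = 186700 W
I_L = P_in / (√3·V_L·cosφ) = 186700 / (1.732 × 400 × 0.83) = 325 A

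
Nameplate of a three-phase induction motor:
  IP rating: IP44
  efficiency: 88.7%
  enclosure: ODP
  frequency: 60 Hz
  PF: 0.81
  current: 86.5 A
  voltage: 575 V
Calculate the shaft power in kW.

61.9 kW

P_in = √3·V·I·cosφ = 1.732 × 575 × 86.5 × 0.81 = 69778 W
P_out = η·P_in = 0.887 × 69778 = 61893 W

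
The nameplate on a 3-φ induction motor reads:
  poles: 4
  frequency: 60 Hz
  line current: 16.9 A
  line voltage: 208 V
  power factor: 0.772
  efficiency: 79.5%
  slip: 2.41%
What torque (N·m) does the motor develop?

P_in = √3·V·I·cosφ = 1.732 × 208 × 16.9 × 0.772 = 4700 W
P_out = η·P_in = 0.795 × 4700 = 3737 W
n_s = 120×60/4 = 1800 rpm; n = 1800×(1−0.0241) = 1757 rpm
ω = 2π×1757/60 = 184 rad/s
τ = P_out/ω = 3737/184 = 20.3 N·m

20.3 N·m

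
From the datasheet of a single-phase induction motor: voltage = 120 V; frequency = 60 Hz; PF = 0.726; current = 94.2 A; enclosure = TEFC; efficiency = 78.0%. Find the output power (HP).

8.58 HP

P_in = V·I·cosφ = 120 × 94.2 × 0.726 = 8207 W
P_out = η·P_in = 0.78 × 8207 = 6401 W
= 6401/746 = 8.58 HP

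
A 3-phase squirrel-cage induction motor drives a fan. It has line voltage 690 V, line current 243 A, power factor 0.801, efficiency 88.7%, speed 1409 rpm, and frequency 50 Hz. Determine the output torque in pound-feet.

1030 lb·ft

P_in = √3·V·I·cosφ = 1.732 × 690 × 243 × 0.801 = 232614 W
P_out = η·P_in = 0.887 × 232614 = 206329 W
n = 1409 rpm
ω = 2π×1409/60 = 147.6 rad/s
τ = P_out/ω = 206329/147.6 = 1398 N·m
In lb·ft: 1398/1.356 = 1030 lb·ft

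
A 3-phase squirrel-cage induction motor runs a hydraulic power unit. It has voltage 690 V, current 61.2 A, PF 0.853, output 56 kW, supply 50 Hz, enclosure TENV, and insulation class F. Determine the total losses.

6390 W

P_in = √3·V·I·cosφ = 1.732×690×61.2×0.853 = 62387 W
P_out = 56000 W
Losses = P_in − P_out = 62387 − 56000 = 6387 W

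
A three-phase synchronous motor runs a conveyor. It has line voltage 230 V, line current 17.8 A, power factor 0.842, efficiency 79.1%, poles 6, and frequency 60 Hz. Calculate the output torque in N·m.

P_in = √3·V·I·cosφ = 1.732 × 230 × 17.8 × 0.842 = 5970 W
P_out = η·P_in = 0.791 × 5970 = 4722 W
n = n_s = 120×60/6 = 1200 rpm (synchronous)
ω = 2π×1200/60 = 125.7 rad/s
τ = P_out/ω = 4722/125.7 = 37.6 N·m

37.6 N·m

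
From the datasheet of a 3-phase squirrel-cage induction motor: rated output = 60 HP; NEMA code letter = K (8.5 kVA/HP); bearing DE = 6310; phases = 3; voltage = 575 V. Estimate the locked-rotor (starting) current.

S_LR = 8.5 × 60 = 510 kVA
I_LR = S_LR/(√3·V_L) = 510000/(1.732×575) = 512 A

512 A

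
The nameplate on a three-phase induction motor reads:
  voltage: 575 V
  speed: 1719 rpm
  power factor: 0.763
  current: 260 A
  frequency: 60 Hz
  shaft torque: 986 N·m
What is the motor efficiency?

89.8 %

ω = 2π × 1719/60 = 180 rad/s; P_out = τω = 986 × 180 = 177480 W
P_in = √3·V_L·I_L·cosφ = 1.732 × 575 × 260 × 0.763 = 197567 W
η = P_out / P_in = 177480 / 197567 = 0.898 = 89.8%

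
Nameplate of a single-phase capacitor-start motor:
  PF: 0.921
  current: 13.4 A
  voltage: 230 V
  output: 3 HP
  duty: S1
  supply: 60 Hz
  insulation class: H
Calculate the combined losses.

601 W

P_in = V·I·cosφ = 230×13.4×0.921 = 2839 W
P_out = 3×746 = 2238 W
Losses = P_in − P_out = 2839 − 2238 = 601 W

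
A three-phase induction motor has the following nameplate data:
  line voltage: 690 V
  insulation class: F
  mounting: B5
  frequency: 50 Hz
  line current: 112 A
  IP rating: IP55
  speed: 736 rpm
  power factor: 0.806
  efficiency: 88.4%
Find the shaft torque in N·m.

P_in = √3·V·I·cosφ = 1.732 × 690 × 112 × 0.806 = 107882 W
P_out = η·P_in = 0.884 × 107882 = 95368 W
n = 736 rpm
ω = 2π×736/60 = 77.07 rad/s
τ = P_out/ω = 95368/77.07 = 1240 N·m

1240 N·m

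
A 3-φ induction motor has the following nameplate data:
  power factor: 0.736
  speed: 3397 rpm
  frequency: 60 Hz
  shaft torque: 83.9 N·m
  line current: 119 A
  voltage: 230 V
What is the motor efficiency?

ω = 2π × 3397/60 = 355.7 rad/s; P_out = τω = 83.9 × 355.7 = 29843 W
P_in = √3·V_L·I_L·cosφ = 1.732 × 230 × 119 × 0.736 = 34890 W
η = P_out / P_in = 29843 / 34890 = 0.855 = 85.5%

85.5 %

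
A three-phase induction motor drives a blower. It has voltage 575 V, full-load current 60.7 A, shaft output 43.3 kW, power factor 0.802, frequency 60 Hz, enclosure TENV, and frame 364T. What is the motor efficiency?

89.3 %

P_out = 43.3 kW = 43300 W
P_in = √3·V_L·I_L·cosφ = 1.732 × 575 × 60.7 × 0.802 = 48482 W
η = P_out / P_in = 43300 / 48482 = 0.893 = 89.3%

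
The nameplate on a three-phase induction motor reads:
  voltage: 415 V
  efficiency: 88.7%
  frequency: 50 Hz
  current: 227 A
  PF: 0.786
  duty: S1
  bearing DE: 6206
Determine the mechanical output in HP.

P_in = √3·V·I·cosφ = 1.732 × 415 × 227 × 0.786 = 128246 W
P_out = η·P_in = 0.887 × 128246 = 113754 W
= 113754/746 = 152 HP

152 HP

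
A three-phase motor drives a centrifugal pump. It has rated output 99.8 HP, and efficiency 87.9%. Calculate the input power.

84.7 kW

P_out = 99.8 × 746 = 74451 W
P_in = P_out/η = 74451/0.879 = 84700 W = 84.7 kW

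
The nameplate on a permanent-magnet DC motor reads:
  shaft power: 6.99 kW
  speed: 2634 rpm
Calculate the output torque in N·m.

25.3 N·m

ω = 2π × 2634/60 = 275.8 rad/s
τ = P/ω = 6990/275.8 = 25.3 N·m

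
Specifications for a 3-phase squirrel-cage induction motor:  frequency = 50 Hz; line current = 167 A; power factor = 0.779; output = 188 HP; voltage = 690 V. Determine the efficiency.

90.2 %

P_out = 188 × 746 = 140248 W
P_in = √3·V_L·I_L·cosφ = 1.732 × 690 × 167 × 0.779 = 155472 W
η = P_out / P_in = 140248 / 155472 = 0.902 = 90.2%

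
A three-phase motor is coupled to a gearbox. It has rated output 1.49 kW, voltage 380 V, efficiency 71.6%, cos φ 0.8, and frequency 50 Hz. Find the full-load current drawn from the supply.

P_out = 1.49 kW = 1490 W
P_in = P_out / η = 1490 / 0.716 = 2081 W
I_L = P_in / (√3·V_L·cosφ) = 2081 / (1.732 × 380 × 0.8) = 3.95 A

3.95 A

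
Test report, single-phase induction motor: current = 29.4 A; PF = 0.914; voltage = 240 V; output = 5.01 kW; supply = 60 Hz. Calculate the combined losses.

P_in = V·I·cosφ = 240×29.4×0.914 = 6449 W
P_out = 5010 W
Losses = P_in − P_out = 6449 − 5010 = 1439 W

1.44 kW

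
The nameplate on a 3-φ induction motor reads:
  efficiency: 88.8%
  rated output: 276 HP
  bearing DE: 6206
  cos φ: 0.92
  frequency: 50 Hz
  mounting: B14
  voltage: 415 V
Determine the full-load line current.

P_out = 276 × 746 = 205896 W
P_in = P_out / η = 205896 / 0.888 = 231865 W
I_L = P_in / (√3·V_L·cosφ) = 231865 / (1.732 × 415 × 0.92) = 351 A

351 A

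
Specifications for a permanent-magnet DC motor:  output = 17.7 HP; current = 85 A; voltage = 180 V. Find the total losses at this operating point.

2.1 kW

P_in = V·I = 180×85 = 15300 W
P_out = 17.7×746 = 13204 W
Losses = P_in − P_out = 15300 − 13204 = 2096 W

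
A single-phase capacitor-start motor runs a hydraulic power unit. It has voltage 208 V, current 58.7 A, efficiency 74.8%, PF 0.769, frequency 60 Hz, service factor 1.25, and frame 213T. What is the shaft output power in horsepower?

P_in = V·I·cosφ = 208 × 58.7 × 0.769 = 9389 W
P_out = η·P_in = 0.748 × 9389 = 7023 W
= 7023/746 = 9.41 HP

9.41 HP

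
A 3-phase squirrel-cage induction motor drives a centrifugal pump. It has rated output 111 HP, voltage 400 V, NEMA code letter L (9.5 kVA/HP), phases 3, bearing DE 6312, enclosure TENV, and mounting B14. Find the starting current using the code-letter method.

1520 A

S_LR = 9.5 × 111 = 1054.5 kVA
I_LR = S_LR/(√3·V_L) = 1054500/(1.732×400) = 1520 A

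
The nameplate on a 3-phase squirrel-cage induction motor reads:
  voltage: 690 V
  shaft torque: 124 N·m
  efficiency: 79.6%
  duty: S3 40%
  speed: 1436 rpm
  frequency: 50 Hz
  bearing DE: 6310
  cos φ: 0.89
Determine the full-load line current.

ω = 2π×1436/60 = 150.4 rad/s; P_out = τω = 124 × 150.4 = 18650 W
P_in = P_out / η = 18650 / 0.796 = 23430 W
I_L = P_in / (√3·V_L·cosφ) = 23430 / (1.732 × 690 × 0.89) = 22 A

22 A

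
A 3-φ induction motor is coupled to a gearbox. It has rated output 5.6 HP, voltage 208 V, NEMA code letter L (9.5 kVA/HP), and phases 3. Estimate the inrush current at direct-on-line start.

S_LR = 9.5 × 5.6 = 53.2 kVA
I_LR = S_LR/(√3·V_L) = 53200/(1.732×208) = 148 A

148 A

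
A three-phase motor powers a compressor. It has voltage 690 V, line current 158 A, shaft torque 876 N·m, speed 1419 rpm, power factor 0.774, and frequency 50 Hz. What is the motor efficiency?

89.1 %

ω = 2π × 1419/60 = 148.6 rad/s; P_out = τω = 876 × 148.6 = 130174 W
P_in = √3·V_L·I_L·cosφ = 1.732 × 690 × 158 × 0.774 = 146149 W
η = P_out / P_in = 130174 / 146149 = 0.891 = 89.1%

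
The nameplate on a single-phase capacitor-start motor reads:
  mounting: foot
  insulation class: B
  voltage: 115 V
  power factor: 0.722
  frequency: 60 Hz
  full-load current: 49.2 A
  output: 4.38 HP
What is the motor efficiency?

80.0 %

P_out = 4.38 × 746 = 3267 W
P_in = V·I·cosφ = 115 × 49.2 × 0.722 = 4085 W
η = P_out / P_in = 3267 / 4085 = 0.800 = 80.0%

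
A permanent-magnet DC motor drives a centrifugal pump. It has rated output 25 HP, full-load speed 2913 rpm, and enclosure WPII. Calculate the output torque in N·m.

P_out = 25 × 746 = 18650 W
ω = 2π × 2913/60 = 305 rad/s
τ = P_out/ω = 18650/305 = 61.1 N·m

61.1 N·m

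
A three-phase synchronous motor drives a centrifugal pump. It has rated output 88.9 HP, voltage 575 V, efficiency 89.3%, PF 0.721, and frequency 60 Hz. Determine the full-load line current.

103 A

P_out = 88.9 × 746 = 66319 W
P_in = P_out / η = 66319 / 0.893 = 74265 W
I_L = P_in / (√3·V_L·cosφ) = 74265 / (1.732 × 575 × 0.721) = 103 A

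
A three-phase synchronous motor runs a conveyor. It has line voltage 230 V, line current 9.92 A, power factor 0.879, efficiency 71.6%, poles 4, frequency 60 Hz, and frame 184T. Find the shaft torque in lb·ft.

9.73 lb·ft

P_in = √3·V·I·cosφ = 1.732 × 230 × 9.92 × 0.879 = 3474 W
P_out = η·P_in = 0.716 × 3474 = 2487 W
n = n_s = 120×60/4 = 1800 rpm (synchronous)
ω = 2π×1800/60 = 188.5 rad/s
τ = P_out/ω = 2487/188.5 = 13.19 N·m
In lb·ft: 13.19/1.356 = 9.73 lb·ft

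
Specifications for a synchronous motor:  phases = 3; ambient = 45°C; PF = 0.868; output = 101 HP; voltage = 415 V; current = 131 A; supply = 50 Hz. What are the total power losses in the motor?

P_in = √3·V·I·cosφ = 1.732×415×131×0.868 = 81731 W
P_out = 101×746 = 75346 W
Losses = P_in − P_out = 81731 − 75346 = 6385 W

6390 W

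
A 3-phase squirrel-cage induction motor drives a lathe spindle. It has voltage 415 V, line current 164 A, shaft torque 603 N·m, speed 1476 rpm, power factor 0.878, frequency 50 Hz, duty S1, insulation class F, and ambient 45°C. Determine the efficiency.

90.1 %

ω = 2π × 1476/60 = 154.6 rad/s; P_out = τω = 603 × 154.6 = 93224 W
P_in = √3·V_L·I_L·cosφ = 1.732 × 415 × 164 × 0.878 = 103499 W
η = P_out / P_in = 93224 / 103499 = 0.901 = 90.1%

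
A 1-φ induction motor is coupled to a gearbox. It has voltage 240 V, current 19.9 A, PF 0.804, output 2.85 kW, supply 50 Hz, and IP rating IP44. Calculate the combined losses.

990 W

P_in = V·I·cosφ = 240×19.9×0.804 = 3840 W
P_out = 2850 W
Losses = P_in − P_out = 3840 − 2850 = 990 W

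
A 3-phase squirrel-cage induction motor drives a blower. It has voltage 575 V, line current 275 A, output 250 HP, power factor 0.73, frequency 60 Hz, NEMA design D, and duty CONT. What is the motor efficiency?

93.3 %

P_out = 250 × 746 = 186500 W
P_in = √3·V_L·I_L·cosφ = 1.732 × 575 × 275 × 0.73 = 199927 W
η = P_out / P_in = 186500 / 199927 = 0.933 = 93.3%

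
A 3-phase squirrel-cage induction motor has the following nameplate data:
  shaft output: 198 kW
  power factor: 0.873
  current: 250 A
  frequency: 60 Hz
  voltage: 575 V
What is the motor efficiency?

91.1 %

P_out = 198 kW = 198000 W
P_in = √3·V_L·I_L·cosφ = 1.732 × 575 × 250 × 0.873 = 217355 W
η = P_out / P_in = 198000 / 217355 = 0.911 = 91.1%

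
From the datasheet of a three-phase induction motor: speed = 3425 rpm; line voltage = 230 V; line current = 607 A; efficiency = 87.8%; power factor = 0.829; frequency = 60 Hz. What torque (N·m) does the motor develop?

P_in = √3·V·I·cosφ = 1.732 × 230 × 607 × 0.829 = 200456 W
P_out = η·P_in = 0.878 × 200456 = 176000 W
n = 3425 rpm
ω = 2π×3425/60 = 358.7 rad/s
τ = P_out/ω = 176000/358.7 = 491 N·m

491 N·m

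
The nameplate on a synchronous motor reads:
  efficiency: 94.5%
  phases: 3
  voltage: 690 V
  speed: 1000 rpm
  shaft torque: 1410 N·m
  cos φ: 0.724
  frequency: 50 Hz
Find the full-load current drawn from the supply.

ω = 2π×1000/60 = 104.7 rad/s; P_out = τω = 1410 × 104.7 = 147627 W
P_in = P_out / η = 147627 / 0.945 = 156219 W
I_L = P_in / (√3·V_L·cosφ) = 156219 / (1.732 × 690 × 0.724) = 181 A

181 A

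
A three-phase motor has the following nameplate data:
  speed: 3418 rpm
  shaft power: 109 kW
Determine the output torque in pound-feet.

225 lb·ft

ω = 2π × 3418/60 = 357.9 rad/s
τ = P/ω = 109000/357.9 = 304.6 N·m
In lb·ft: 304.6/1.356 = 225 lb·ft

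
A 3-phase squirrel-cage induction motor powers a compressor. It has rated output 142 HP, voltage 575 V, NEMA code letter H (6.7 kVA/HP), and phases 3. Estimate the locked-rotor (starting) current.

S_LR = 6.7 × 142 = 951.4 kVA
I_LR = S_LR/(√3·V_L) = 951400/(1.732×575) = 955 A

955 A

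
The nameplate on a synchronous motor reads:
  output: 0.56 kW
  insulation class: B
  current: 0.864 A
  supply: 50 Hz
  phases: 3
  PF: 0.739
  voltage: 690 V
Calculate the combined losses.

203 W

P_in = √3·V·I·cosφ = 1.732×690×0.864×0.739 = 763 W
P_out = 560 W
Losses = P_in − P_out = 763 − 560 = 203 W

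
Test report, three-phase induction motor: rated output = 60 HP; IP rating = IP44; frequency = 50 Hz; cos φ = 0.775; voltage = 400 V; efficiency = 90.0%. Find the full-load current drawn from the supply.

P_out = 60 × 746 = 44760 W
P_in = P_out / η = 44760 / 0.900 = 49733 W
I_L = P_in / (√3·V_L·cosφ) = 49733 / (1.732 × 400 × 0.775) = 92.6 A

92.6 A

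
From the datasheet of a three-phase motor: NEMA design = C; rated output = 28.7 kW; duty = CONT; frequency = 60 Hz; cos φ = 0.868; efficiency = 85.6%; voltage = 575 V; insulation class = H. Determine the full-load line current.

38.8 A

P_out = 28.7 kW = 28700 W
P_in = P_out / η = 28700 / 0.856 = 33528 W
I_L = P_in / (√3·V_L·cosφ) = 33528 / (1.732 × 575 × 0.868) = 38.8 A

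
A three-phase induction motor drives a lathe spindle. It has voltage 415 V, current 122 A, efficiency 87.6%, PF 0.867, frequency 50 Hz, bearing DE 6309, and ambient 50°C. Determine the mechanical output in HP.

P_in = √3·V·I·cosφ = 1.732 × 415 × 122 × 0.867 = 76028 W
P_out = η·P_in = 0.876 × 76028 = 66601 W
= 66601/746 = 89.3 HP

89.3 HP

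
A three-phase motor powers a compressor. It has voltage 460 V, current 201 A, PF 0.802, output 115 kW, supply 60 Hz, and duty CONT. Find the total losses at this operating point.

P_in = √3·V·I·cosφ = 1.732×460×201×0.802 = 128433 W
P_out = 115000 W
Losses = P_in − P_out = 128433 − 115000 = 13433 W

13400 W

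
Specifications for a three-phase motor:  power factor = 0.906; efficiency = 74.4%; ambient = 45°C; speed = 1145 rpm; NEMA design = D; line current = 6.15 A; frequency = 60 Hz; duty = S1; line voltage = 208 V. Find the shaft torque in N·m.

12.5 N·m

P_in = √3·V·I·cosφ = 1.732 × 208 × 6.15 × 0.906 = 2007 W
P_out = η·P_in = 0.744 × 2007 = 1493 W
n = 1145 rpm
ω = 2π×1145/60 = 119.9 rad/s
τ = P_out/ω = 1493/119.9 = 12.5 N·m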